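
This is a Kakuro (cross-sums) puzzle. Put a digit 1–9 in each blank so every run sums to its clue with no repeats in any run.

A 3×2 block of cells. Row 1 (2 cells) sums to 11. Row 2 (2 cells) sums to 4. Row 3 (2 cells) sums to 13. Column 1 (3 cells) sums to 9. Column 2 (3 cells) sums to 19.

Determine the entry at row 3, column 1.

6

4 in 2 cells must be {1,3}.
The 4 across and the 19 down share only 3, so (2,2) = 3.
(2,1) = 4 − 3 = 1 completes the 4 across.
Nothing is forced directly, so branch on (1,2), whose candidates are 7 or 9. If (1,2) = 7: then (1,1) would have to be in {4} for the 11 across but in {2,3,5,6} for the 9 down — contradiction. So (1,2) = 9.
(1,1) = 11 − 9 = 2 completes the 11 across.
(3,1) = 9 − 3 = 6 completes the 9 down.
(3,2) = 13 − 6 = 7 completes the 13 across.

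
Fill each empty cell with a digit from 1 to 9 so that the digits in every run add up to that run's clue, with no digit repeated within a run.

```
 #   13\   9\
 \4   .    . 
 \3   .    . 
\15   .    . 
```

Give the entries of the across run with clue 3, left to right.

4 in 2 cells must be {1,3}; 3 in 2 cells must be {1,2}.
The 15 across and the 9 down share only 6, so R3C2 = 6.
Given what's placed, R1C2 must be 1 to fit the 4 across and 9 down.
R2C2 = 9 − 7 = 2 completes the 9 down.
R3C1 = 15 − 6 = 9 completes the 15 across.
R1C1 = 4 − 1 = 3 completes the 4 across.
R2C1 = 3 − 2 = 1 completes the 3 across.

1 2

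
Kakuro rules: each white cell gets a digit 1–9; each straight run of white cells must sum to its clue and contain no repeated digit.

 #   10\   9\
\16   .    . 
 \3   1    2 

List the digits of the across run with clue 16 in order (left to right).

16 in 2 cells must be {7,9}; 3 in 2 cells must be {1,2}.
R1C1 = 10 − 1 = 9 completes the 10 down.
R1C2 = 16 − 9 = 7 completes the 16 across.

9 7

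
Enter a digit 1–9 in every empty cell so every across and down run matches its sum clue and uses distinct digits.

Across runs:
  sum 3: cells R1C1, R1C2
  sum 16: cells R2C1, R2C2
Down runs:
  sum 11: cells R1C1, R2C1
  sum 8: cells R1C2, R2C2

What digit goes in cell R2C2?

7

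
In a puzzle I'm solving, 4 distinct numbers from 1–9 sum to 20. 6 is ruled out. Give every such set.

4 distinct digits from 1–9 sum between 10 and 30.
Dropping sets that contain 6.

{1,2,8,9}; {1,3,7,9}; {1,4,7,8}; {2,3,7,8}; {2,4,5,9}; {3,4,5,8}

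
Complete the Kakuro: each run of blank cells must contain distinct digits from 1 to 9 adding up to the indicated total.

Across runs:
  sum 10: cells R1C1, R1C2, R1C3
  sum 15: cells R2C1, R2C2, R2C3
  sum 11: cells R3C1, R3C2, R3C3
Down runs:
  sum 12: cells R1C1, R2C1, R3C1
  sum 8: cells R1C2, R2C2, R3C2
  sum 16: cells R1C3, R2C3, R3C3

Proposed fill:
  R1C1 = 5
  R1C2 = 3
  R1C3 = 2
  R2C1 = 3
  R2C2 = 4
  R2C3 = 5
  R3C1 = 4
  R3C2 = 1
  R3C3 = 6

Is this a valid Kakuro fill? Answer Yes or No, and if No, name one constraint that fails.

No — the down run R1C3–R3C3 sums to 13, not 16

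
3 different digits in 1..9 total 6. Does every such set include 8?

The only way to make 6 from 3 distinct digits is {1,2,3}, which does not contain 8.

No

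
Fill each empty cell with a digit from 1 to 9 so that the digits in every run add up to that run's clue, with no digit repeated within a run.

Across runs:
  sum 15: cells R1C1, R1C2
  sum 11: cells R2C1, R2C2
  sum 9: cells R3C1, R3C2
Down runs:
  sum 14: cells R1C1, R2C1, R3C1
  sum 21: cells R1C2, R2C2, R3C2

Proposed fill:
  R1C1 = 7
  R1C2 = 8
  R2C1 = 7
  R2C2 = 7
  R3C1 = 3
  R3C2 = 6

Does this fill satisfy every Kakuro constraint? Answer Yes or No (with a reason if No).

No — the down run R1C1–R3C1 sums to 17, not 14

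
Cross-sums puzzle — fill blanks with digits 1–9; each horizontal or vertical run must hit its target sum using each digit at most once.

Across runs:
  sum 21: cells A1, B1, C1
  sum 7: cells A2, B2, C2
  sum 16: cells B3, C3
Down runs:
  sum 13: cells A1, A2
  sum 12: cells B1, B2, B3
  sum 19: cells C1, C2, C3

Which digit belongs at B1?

4

7 in 3 cells must be {1,2,4}; 16 in 2 cells must be {7,9}.
Only 4 fits A2 under both its across sum 7 and down sum 13.
Given what's placed, C2 must be 2 to fit the 7 across and 19 down.
C3 = 9: the only remaining digit allowed by both the 16 across and the 19 down.
A1 = 13 − 4 = 9 completes the 13 down.
C1 = 19 − 11 = 8 completes the 19 down.
B2 = 7 − 6 = 1 completes the 7 across.
B3 = 16 − 9 = 7 completes the 16 across.
B1 = 21 − 17 = 4 completes the 21 across.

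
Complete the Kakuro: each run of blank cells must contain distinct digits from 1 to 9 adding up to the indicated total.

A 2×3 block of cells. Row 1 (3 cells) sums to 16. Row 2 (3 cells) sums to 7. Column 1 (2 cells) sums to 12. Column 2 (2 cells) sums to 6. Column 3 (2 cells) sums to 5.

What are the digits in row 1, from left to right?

7 in 3 cells must be {1,2,4}.
The 7 across and the 12 down share only 4, so (2,1) = 4.
(1,1) = 12 − 4 = 8 completes the 12 down.
Nothing is forced directly, so branch on (2,2), whose candidates are 1 or 2. If (2,2) = 2: then (1,2) would have to be in {1,2,3,5,6,7} for the 16 across but in {4} for the 6 down — contradiction. So (2,2) = 1.
(1,2) = 6 − 1 = 5 completes the 6 down.
(1,3) = 16 − 13 = 3 completes the 16 across.
(2,3) = 7 − 5 = 2 completes the 7 across.

8, 5, 3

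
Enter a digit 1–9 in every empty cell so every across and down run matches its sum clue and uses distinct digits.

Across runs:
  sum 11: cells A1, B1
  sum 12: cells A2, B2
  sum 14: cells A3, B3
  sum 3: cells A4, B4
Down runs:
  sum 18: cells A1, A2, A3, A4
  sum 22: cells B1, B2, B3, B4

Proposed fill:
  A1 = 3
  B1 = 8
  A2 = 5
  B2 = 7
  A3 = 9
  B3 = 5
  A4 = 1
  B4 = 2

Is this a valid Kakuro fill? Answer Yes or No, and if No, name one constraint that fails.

Across: 3+8=11; 5+7=12; 9+5=14; 1+2=3. Down: 3+5+9+1=18; 8+7+5+2=22. No digit repeats within any run.

Yes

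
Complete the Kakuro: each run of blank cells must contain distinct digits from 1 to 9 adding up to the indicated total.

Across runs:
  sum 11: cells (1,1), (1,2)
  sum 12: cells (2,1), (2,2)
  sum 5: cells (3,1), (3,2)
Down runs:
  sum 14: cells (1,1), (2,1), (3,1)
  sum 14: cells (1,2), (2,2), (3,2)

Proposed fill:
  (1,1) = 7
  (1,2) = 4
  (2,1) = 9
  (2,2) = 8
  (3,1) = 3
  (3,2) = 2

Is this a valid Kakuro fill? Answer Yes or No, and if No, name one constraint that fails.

No — the down run (1,1)–(3,1) sums to 19, not 14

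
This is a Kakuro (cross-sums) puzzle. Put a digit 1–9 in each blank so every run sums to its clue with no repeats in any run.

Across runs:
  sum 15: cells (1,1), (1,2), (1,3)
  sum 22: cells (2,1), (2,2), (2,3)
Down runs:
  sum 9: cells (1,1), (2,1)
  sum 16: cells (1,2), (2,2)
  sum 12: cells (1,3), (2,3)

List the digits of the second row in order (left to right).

16 in 2 cells must be {7,9}.
Nothing is forced directly, so branch on (1,2), whose candidates are 7 or 9. If (1,2) = 9: that forces (2,2) = 7, (2,3) = 9, after which (1,3) would have to be in {1,2,4,5} for the 15 across but in {3} for the 12 down — contradiction. So (1,2) = 7.
(2,2) = 16 − 7 = 9 completes the 16 down.
Nothing is forced directly, so branch on (1,3), whose candidates are 3 or 5. If (1,3) = 3: that forces (1,1) = 5, after which (2,1) would have to be in {5,6,7,8} for the 22 across but in {4} for the 9 down — contradiction. So (1,3) = 5.
(1,1) = 15 − 12 = 3 completes the 15 across.
(2,1) = 9 − 3 = 6 completes the 9 down.
(2,3) = 22 − 15 = 7 completes the 22 across.

6 9 7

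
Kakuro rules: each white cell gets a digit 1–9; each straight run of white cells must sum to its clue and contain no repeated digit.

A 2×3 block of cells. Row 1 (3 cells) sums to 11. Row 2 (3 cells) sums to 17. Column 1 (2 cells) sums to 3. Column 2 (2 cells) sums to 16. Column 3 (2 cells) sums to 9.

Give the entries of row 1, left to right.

1 7 3

3 in 2 cells must be {1,2}; 16 in 2 cells must be {7,9}.
The 11 across and the 16 down share only 7, so (1,2) = 7.
(2,2) = 16 − 7 = 9 completes the 16 down.
Given what's placed, (1,1) must be 1 to fit the 11 across and 3 down.
(1,3) = 11 − 8 = 3 completes the 11 across.
(2,1) = 3 − 1 = 2 completes the 3 down.
(2,3) = 17 − 11 = 6 completes the 17 across.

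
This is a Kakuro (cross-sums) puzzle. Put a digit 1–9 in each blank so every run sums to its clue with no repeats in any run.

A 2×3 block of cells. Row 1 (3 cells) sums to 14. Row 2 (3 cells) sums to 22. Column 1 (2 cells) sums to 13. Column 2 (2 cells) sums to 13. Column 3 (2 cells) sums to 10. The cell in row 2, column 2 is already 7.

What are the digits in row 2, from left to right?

(1,2) = 13 − 7 = 6 completes the 13 down.
No cell is forced outright now. (2,1) can only be 6 or 9 (the digits allowed by both its 22 across and its 13 down). If (2,1) = 9: then (1,1) would have to be in {1,3,5,7} for the 14 across but in {4} for the 13 down — contradiction. So (2,1) = 6.
(1,1) = 13 − 6 = 7 completes the 13 down.
(1,3) = 14 − 13 = 1 completes the 14 across.
(2,3) = 22 − 13 = 9 completes the 22 across.

6, 7, 9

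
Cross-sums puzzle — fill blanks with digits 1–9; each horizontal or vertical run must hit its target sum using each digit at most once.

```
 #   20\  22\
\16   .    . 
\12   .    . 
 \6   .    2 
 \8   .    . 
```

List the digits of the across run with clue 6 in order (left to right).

16 in 2 cells must be {7,9}.
R3C1 = 6 − 2 = 4 completes the 6 across.
Nothing is forced directly, so branch on R1C1, whose candidates are 7 or 9. If R1C1 = 9: that forces R1C2 = 7, R2C1 = 5, after which R2C2 would have to be in {7} for the 12 across but in {4,5,8,9} for the 22 down — contradiction. So R1C1 = 7.
R1C2 = 16 − 7 = 9 completes the 16 across.
Nothing is forced directly, so branch on R2C1, whose candidates are 3 or 8. If R2C1 = 3: then R2C2 would have to be in {9} for the 12 across but in {3,4,5,6,7,8} for the 22 down — contradiction. So R2C1 = 8.
R2C2 = 12 − 8 = 4 completes the 12 across.
R4C1 = 20 − 19 = 1 completes the 20 down.
R4C2 = 8 − 1 = 7 completes the 8 across.

4 2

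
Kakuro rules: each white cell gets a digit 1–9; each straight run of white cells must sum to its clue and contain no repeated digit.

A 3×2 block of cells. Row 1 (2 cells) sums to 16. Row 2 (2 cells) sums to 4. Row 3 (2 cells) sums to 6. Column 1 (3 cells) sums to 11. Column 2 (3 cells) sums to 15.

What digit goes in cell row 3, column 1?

16 in 2 cells must be {7,9}; 4 in 2 cells must be {1,3}.
The 16 across and the 11 down share only 7, so (1,1) = 7.
(1,2) = 16 − 7 = 9 completes the 16 across.
Given what's placed, (2,2) must be 1 to fit the 4 across and 15 down.
(3,1) = 1: the only remaining digit allowed by both the 6 across and the 11 down.
(3,2) = 6 − 1 = 5 completes the 6 across.
(2,1) = 4 − 1 = 3 completes the 4 across.

1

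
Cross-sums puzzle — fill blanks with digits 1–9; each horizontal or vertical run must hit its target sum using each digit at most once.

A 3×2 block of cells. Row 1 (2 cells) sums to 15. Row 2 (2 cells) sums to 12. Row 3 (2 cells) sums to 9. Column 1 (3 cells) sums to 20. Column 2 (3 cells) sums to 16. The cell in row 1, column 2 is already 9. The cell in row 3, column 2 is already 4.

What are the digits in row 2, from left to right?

9, 3

(1,1) = 15 − 9 = 6 completes the 15 across.
(2,2) = 16 − 13 = 3 completes the 16 down.
(3,1) = 9 − 4 = 5 completes the 9 across.
(2,1) = 12 − 3 = 9 completes the 12 across.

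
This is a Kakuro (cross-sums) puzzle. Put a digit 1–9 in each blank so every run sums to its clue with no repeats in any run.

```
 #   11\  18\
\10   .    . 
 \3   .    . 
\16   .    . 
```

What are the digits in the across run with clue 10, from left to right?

3 7

3 in 2 cells must be {1,2}; 16 in 2 cells must be {7,9}.
The 16 across and the 11 down share only 7, so R3C1 = 7.
R3C2 = 16 − 7 = 9 completes the 16 across.
Given what's placed, R2C1 must be 1 to fit the 3 across and 11 down.
R2C2 = 3 − 1 = 2 completes the 3 across.
R1C1 = 11 − 8 = 3 completes the 11 down.
R1C2 = 10 − 3 = 7 completes the 10 across.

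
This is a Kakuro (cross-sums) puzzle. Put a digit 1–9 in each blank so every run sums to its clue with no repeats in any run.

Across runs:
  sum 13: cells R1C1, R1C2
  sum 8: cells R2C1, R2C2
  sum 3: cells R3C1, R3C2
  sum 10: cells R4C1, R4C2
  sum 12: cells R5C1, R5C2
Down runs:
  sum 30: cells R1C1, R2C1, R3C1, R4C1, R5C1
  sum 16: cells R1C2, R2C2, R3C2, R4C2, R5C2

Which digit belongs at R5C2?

4

3 in 2 cells must be {1,2}; 16 in 5 cells must be {1,2,3,4,6}.
Nothing is forced directly, so branch on R1C2, whose candidates are 4 or 6. If R1C2 = 4: that forces R1C1 = 9, R5C2 = 3, after which R5C1 would have to be in {9} for the 12 across but in {1,2,3,4,5,6,7,8} for the 30 down — contradiction. So R1C2 = 6.
R1C1 = 13 − 6 = 7 completes the 13 across.
Nothing is forced directly, so branch on R3C1, whose candidates are 1 or 2. If R3C1 = 2: then R2C1 would have to be in {1,2,3,5,6,7} for the 8 across but in {4,8,9} for the 30 down — contradiction. So R3C1 = 1.
R2C1 = 5: the only remaining digit allowed by both the 8 across and the 30 down.
R2C2 = 8 − 5 = 3 completes the 8 across.
R3C2 = 3 − 1 = 2 completes the 3 across.
Given what's placed, R5C2 must be 4 to fit the 12 across and 16 down.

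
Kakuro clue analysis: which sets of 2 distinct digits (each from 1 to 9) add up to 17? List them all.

{8,9}

2 distinct digits from 1–9 sum between 3 and 17.
Only one set works: {8,9}.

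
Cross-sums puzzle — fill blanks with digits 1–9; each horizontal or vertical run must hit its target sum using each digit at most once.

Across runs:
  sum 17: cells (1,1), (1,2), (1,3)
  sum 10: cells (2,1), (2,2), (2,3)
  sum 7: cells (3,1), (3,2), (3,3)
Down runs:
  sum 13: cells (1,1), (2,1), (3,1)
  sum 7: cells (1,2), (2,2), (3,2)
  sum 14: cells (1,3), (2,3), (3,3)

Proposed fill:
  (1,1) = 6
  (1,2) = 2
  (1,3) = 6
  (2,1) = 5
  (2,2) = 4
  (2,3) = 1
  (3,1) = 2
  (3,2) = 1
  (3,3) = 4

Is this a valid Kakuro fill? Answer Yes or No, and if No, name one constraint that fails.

No — the across run (1,1)–(1,3) sums to 14, not 17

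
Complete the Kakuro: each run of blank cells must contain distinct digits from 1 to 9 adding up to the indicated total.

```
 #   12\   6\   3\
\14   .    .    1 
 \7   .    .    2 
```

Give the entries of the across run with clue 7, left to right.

4 1 2

7 in 3 cells must be {1,2,4}; 3 in 2 cells must be {1,2}.
R2C1 = 4: the only remaining digit allowed by both the 7 across and the 12 down.
R2C2 = 7 − 6 = 1 completes the 7 across.
R1C1 = 12 − 4 = 8 completes the 12 down.
R1C2 = 14 − 9 = 5 completes the 14 across.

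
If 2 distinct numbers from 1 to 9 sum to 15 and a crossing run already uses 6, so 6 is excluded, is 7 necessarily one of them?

The only way to make 15 from 2 distinct digits under that restriction is {7,8}, which contains 7.

Yes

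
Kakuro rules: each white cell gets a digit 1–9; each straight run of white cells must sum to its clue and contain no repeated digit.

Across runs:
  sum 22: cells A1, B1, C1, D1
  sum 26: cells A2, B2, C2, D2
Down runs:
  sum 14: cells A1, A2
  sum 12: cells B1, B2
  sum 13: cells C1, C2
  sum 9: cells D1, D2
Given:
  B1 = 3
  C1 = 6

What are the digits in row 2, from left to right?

6 9 7 4

B2 = 12 − 3 = 9 completes the 12 down.
C2 = 13 − 6 = 7 completes the 13 down.
No cell is forced outright now. A2 can only be 6 or 8 (the digits allowed by both its 26 across and its 14 down). If A2 = 8: then A1 would have to be in {4,5,8,9} for the 22 across but in {6} for the 14 down — contradiction. So A2 = 6.
A1 = 14 − 6 = 8 completes the 14 down.
D1 = 22 − 17 = 5 completes the 22 across.
D2 = 26 − 22 = 4 completes the 26 across.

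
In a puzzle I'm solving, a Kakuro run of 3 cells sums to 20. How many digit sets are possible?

4

3 distinct digits from 1–9 sum between 6 and 24.
Enumerating: {3,8,9}, {4,7,9}, {5,6,9}, {5,7,8}.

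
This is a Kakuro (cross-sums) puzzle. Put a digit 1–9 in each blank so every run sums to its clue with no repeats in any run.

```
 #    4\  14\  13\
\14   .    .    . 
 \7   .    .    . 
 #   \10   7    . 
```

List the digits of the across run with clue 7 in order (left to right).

1 2 4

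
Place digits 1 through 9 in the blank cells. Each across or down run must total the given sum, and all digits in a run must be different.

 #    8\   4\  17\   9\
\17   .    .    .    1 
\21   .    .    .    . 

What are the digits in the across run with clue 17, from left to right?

5 3 8 1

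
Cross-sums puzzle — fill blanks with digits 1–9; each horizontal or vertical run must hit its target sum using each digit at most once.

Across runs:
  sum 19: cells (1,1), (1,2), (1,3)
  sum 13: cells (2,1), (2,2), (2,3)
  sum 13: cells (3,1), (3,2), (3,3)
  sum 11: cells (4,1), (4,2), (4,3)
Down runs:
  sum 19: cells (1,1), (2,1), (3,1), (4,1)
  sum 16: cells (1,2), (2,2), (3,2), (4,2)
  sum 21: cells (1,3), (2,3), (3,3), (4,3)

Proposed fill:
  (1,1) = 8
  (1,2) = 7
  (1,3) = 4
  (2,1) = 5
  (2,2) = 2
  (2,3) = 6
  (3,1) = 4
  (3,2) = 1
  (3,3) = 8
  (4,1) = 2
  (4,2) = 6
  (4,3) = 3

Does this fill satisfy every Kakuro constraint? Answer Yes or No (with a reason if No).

Across: 8+7+4=19; 5+2+6=13; 4+1+8=13; 2+6+3=11. Down: 8+5+4+2=19; 7+2+1+6=16; 4+6+8+3=21. No digit repeats within any run.

Yes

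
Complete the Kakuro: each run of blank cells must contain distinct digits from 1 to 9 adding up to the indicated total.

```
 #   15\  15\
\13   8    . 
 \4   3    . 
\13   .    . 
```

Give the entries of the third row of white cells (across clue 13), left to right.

4 9

4 in 2 cells must be {1,3}.
R1C2 = 13 − 8 = 5 completes the 13 across.
R2C2 = 4 − 3 = 1 completes the 4 across.
R3C1 = 15 − 11 = 4 completes the 15 down.
R3C2 = 13 − 4 = 9 completes the 13 across.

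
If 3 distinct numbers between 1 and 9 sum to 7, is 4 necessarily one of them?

Yes

The only way to make 7 from 3 distinct digits is {1,2,4}, which contains 4.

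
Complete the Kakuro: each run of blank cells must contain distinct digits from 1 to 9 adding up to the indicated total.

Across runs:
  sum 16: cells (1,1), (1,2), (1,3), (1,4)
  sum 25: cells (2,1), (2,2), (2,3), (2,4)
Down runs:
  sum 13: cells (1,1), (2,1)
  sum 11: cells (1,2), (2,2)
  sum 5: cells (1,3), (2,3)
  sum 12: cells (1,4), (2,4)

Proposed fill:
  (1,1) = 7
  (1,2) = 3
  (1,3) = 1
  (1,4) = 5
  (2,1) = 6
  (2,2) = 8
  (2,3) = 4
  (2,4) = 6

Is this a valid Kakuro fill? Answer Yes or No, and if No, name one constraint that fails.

No — the down run (1,4)–(2,4) sums to 11, not 12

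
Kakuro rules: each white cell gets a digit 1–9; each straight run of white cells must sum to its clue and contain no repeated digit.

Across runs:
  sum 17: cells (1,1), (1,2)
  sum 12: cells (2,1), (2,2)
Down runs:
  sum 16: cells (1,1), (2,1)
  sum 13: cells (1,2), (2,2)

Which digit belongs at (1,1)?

17 in 2 cells must be {8,9}; 16 in 2 cells must be {7,9}.
The 17 across and the 16 down share only 9, so (1,1) = 9.
(1,2) = 17 − 9 = 8 completes the 17 across.
(2,1) = 16 − 9 = 7 completes the 16 down.
(2,2) = 12 − 7 = 5 completes the 12 across.

9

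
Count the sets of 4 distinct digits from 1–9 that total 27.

4 distinct digits from 1–9 sum between 10 and 30.
Enumerating: {3,7,8,9}, {4,6,8,9}, {5,6,7,9}.

3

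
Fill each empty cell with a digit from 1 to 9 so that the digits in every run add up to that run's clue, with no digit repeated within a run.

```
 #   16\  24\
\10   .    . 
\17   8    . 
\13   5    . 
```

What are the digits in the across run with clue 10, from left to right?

3 7

17 in 2 cells must be {8,9}; 24 in 3 cells must be {7,8,9}.
R1C1 = 16 − 13 = 3 completes the 16 down.
R1C2 = 10 − 3 = 7 completes the 10 across.
R2C2 = 17 − 8 = 9 completes the 17 across.
R3C2 = 13 − 5 = 8 completes the 13 across.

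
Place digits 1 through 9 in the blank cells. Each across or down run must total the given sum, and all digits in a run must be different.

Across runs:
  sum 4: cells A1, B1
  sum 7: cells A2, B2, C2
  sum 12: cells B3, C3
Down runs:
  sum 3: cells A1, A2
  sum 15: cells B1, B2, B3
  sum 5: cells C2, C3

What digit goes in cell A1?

1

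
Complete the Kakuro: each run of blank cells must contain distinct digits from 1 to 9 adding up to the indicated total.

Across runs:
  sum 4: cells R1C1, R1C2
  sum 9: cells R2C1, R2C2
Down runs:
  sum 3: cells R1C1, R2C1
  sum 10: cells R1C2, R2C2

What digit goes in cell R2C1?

2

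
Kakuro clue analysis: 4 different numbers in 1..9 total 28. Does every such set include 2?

Counterexample: {4,7,8,9} sums to 28 without using 2.

No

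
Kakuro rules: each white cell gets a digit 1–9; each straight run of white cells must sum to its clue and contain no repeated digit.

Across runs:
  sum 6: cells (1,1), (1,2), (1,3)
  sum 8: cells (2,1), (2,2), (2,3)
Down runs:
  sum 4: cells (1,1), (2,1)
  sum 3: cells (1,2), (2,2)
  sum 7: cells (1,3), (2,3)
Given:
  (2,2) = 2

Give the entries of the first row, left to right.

6 in 3 cells must be {1,2,3}; 4 in 2 cells must be {1,3}; 3 in 2 cells must be {1,2}.
(1,2) = 3 − 2 = 1 completes the 3 down.
(2,1) = 1: the only remaining digit allowed by both the 8 across and the 4 down.
(2,3) = 8 − 3 = 5 completes the 8 across.
(1,1) = 4 − 1 = 3 completes the 4 down.
(1,3) = 6 − 4 = 2 completes the 6 across.

3 1 2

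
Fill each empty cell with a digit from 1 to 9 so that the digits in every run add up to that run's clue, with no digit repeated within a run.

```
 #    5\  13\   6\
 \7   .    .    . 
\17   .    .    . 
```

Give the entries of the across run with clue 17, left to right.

3, 9, 5

7 in 3 cells must be {1,2,4}.
The 7 across and the 13 down share only 4, so R1C2 = 4.
R2C2 = 13 − 4 = 9 completes the 13 down.
Nothing is forced directly, so branch on R1C1, whose candidates are 1 or 2. If R1C1 = 1: that forces R1C3 = 2, after which R2C1 would have to be in {1,2,3,5,6,7} for the 17 across but in {4} for the 5 down — contradiction. So R1C1 = 2.
R1C3 = 7 − 6 = 1 completes the 7 across.
R2C1 = 5 − 2 = 3 completes the 5 down.
R2C3 = 17 − 12 = 5 completes the 17 across.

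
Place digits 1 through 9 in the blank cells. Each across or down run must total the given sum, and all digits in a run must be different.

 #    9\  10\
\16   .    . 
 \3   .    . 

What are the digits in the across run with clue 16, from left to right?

16 in 2 cells must be {7,9}; 3 in 2 cells must be {1,2}.
The 16 across and the 9 down share only 7, so R1C1 = 7.
R1C2 = 16 − 7 = 9 completes the 16 across.
R2C1 = 9 − 7 = 2 completes the 9 down.
R2C2 = 3 − 2 = 1 completes the 3 across.

7, 9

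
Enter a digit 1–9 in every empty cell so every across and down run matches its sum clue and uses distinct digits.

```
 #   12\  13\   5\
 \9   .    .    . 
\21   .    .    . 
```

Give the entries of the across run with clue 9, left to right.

3, 5, 1

The 21 across and the 5 down share only 4, so R2C3 = 4.
R1C3 = 5 − 4 = 1 completes the 5 down.
Nothing is forced directly, so branch on R1C1, whose candidates are 3 or 5. If R1C1 = 5: then R1C2 would have to be in {3} for the 9 across but in {4,5,6,7,8,9} for the 13 down — contradiction. So R1C1 = 3.
R1C2 = 9 − 4 = 5 completes the 9 across.
R2C1 = 12 − 3 = 9 completes the 12 down.
R2C2 = 21 − 13 = 8 completes the 21 across.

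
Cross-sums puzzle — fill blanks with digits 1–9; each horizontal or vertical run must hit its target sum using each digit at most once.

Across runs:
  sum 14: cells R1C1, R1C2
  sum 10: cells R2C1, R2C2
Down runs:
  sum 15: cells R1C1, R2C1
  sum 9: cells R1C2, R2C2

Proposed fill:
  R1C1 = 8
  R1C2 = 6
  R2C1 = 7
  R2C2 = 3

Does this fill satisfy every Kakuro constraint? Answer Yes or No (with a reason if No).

Yes

Across: 8+6=14; 7+3=10. Down: 8+7=15; 6+3=9. No digit repeats within any run.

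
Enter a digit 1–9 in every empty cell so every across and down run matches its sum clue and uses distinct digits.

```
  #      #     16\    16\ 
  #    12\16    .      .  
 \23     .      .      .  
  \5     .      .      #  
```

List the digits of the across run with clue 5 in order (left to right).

16 in 2 cells must be {7,9}; 23 in 3 cells must be {6,8,9}.
The 23 across and the 16 down share only 9, so R2C3 = 9.
R1C3 = 16 − 9 = 7 completes the 16 down.
R2C1 = 8: the only remaining digit allowed by both the 23 across and the 12 down.
R2C2 = 23 − 17 = 6 completes the 23 across.
R3C1 = 12 − 8 = 4 completes the 12 down.
R3C2 = 5 − 4 = 1 completes the 5 across.
R1C2 = 16 − 7 = 9 completes the 16 across.

4, 1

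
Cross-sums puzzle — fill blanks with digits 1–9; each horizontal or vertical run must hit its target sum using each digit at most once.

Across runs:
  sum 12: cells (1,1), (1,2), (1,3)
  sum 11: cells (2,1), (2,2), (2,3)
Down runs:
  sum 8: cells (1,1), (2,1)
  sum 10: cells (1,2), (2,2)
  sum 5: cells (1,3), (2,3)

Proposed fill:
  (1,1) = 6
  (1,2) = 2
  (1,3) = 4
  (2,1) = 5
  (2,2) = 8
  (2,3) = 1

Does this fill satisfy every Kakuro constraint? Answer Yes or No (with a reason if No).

No — the across run (2,1)–(2,3) sums to 14, not 11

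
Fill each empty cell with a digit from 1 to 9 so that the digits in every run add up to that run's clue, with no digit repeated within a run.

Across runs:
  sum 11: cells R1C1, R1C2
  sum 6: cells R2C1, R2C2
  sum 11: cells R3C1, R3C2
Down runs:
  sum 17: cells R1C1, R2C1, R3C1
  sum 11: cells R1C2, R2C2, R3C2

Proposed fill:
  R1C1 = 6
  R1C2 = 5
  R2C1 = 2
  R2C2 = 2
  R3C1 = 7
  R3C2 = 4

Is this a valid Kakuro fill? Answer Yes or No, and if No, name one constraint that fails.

No — the across run R2C1–R2C2 sums to 4, not 6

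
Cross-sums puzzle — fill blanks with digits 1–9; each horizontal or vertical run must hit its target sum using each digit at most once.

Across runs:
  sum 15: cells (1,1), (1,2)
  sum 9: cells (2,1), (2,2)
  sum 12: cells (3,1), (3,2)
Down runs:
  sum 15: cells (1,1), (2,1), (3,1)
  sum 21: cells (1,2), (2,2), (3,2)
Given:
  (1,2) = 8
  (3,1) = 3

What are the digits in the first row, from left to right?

7 8

(1,1) = 15 − 8 = 7 completes the 15 across.
(2,1) = 15 − 10 = 5 completes the 15 down.
(2,2) = 9 − 5 = 4 completes the 9 across.
(3,2) = 12 − 3 = 9 completes the 12 across.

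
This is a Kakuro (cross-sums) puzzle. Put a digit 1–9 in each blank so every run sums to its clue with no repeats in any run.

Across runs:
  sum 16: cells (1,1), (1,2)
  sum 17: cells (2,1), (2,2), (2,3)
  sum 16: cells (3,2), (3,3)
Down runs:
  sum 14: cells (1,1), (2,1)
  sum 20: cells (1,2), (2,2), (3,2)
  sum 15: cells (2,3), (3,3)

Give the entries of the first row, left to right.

9 7

16 in 2 cells must be {7,9}.
The 16 across and the 14 down share only 9, so (1,1) = 9.
(1,2) = 16 − 9 = 7 completes the 16 across.
(2,1) = 14 − 9 = 5 completes the 14 down.
(3,2) = 9: the only remaining digit allowed by both the 16 across and the 20 down.
(3,3) = 16 − 9 = 7 completes the 16 across.
(2,2) = 20 − 16 = 4 completes the 20 down.
(2,3) = 17 − 9 = 8 completes the 17 across.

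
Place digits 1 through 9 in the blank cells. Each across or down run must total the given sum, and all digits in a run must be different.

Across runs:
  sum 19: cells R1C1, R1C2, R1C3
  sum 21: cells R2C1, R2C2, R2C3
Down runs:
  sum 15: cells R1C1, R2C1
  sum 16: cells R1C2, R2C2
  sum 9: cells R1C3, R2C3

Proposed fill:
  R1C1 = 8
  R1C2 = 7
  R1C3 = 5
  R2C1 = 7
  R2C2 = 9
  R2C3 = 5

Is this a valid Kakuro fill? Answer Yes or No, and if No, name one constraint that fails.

No — the down run R1C3–R2C3 sums to 10, not 9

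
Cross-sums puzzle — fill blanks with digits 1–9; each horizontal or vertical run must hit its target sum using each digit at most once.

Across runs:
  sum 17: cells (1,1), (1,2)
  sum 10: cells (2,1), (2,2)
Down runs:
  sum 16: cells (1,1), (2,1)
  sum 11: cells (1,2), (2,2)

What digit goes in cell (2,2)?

17 in 2 cells must be {8,9}; 16 in 2 cells must be {7,9}.
The 17 across and the 16 down share only 9, so (1,1) = 9.
(1,2) = 17 − 9 = 8 completes the 17 across.
(2,1) = 16 − 9 = 7 completes the 16 down.
(2,2) = 10 − 7 = 3 completes the 10 across.

3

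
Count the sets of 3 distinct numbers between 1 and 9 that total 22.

3 distinct digits from 1–9 sum between 6 and 24.
Enumerating: {5,8,9}, {6,7,9}.

2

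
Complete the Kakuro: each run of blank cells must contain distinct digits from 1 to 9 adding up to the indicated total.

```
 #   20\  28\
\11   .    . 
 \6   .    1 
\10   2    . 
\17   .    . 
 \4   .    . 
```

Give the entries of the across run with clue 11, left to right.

4, 7

17 in 2 cells must be {8,9}; 4 in 2 cells must be {1,3}.
R2C1 = 6 − 1 = 5 completes the 6 across.
R3C2 = 10 − 2 = 8 completes the 10 across.
R4C2 = 9: the only remaining digit allowed by both the 17 across and the 28 down.
Given what's placed, R5C2 must be 3 to fit the 4 across and 28 down.
R1C2 = 28 − 21 = 7 completes the 28 down.
R4C1 = 17 − 9 = 8 completes the 17 across.
R5C1 = 4 − 3 = 1 completes the 4 across.
R1C1 = 11 − 7 = 4 completes the 11 across.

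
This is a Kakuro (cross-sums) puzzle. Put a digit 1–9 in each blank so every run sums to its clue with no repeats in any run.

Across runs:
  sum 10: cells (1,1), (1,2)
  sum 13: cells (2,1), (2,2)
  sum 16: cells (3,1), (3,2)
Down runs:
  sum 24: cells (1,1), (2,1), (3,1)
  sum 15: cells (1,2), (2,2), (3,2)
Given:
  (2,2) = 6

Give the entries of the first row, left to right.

16 in 2 cells must be {7,9}; 24 in 3 cells must be {7,8,9}.
(2,1) = 13 − 6 = 7 completes the 13 across.
Given what's placed, (3,1) must be 9 to fit the 16 across and 24 down.
(3,2) = 16 − 9 = 7 completes the 16 across.
(1,1) = 24 − 16 = 8 completes the 24 down.
(1,2) = 10 − 8 = 2 completes the 10 across.

8, 2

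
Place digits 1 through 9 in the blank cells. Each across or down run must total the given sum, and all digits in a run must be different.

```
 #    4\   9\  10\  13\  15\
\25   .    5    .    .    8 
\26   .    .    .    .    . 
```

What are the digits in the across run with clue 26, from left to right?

1, 4, 8, 6, 7

4 in 2 cells must be {1,3}.
R2C2 = 9 − 5 = 4 completes the 9 down.
R2C5 = 15 − 8 = 7 completes the 15 down.
Given what's placed, R2C1 must be 1 to fit the 26 across and 4 down.
R1C1 = 4 − 1 = 3 completes the 4 down.
R1C4 = 7: the only remaining digit allowed by both the 25 across and the 13 down.
R2C4 = 13 − 7 = 6 completes the 13 down.
R1C3 = 25 − 23 = 2 completes the 25 across.
R2C3 = 26 − 18 = 8 completes the 26 across.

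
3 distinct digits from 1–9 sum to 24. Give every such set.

{7,8,9}

3 distinct digits from 1–9 sum between 6 and 24.
Only one set works: {7,8,9}.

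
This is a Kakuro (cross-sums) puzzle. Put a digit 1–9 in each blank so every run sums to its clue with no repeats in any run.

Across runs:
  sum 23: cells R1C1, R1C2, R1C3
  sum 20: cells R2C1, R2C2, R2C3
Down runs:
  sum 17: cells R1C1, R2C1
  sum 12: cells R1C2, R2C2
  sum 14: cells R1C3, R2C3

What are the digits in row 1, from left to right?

23 in 3 cells must be {6,8,9}; 17 in 2 cells must be {8,9}.
Nothing is forced directly, so branch on R1C1, whose candidates are 8 or 9. If R1C1 = 9: that forces R1C2 = 8, R1C3 = 6, R2C1 = 8, after which R2C2 would have to be in {3,5,7,9} for the 20 across but in {4} for the 12 down — contradiction. So R1C1 = 8.
Given what's placed, R1C2 must be 9 to fit the 23 across and 12 down.
R1C3 = 23 − 17 = 6 completes the 23 across.
R2C1 = 17 − 8 = 9 completes the 17 down.
R2C2 = 12 − 9 = 3 completes the 12 down.
R2C3 = 20 − 12 = 8 completes the 20 across.

8 9 6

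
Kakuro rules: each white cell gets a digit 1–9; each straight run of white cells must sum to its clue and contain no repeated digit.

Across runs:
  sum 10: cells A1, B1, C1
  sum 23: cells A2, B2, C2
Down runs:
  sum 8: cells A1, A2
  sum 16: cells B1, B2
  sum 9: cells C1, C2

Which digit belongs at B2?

23 in 3 cells must be {6,8,9}; 16 in 2 cells must be {7,9}.
The 10 across and the 16 down share only 7, so B1 = 7.
The 23 across and the 8 down share only 6, so A2 = 6.
B2 = 16 − 7 = 9 completes the 16 down.
C2 = 23 − 15 = 8 completes the 23 across.
A1 = 8 − 6 = 2 completes the 8 down.
C1 = 10 − 9 = 1 completes the 10 across.

9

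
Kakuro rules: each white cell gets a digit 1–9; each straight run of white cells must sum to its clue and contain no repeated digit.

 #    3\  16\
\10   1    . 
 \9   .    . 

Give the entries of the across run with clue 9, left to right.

2, 7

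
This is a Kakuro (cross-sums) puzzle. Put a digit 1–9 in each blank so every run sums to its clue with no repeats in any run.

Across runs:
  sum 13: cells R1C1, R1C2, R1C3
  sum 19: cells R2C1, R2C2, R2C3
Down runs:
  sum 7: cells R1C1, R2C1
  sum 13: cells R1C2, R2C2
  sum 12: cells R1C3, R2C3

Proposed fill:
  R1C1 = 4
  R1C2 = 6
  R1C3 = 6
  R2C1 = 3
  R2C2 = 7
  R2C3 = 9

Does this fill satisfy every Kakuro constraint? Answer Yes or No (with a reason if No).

No — the across run R1C1–R1C3 sums to 16, not 13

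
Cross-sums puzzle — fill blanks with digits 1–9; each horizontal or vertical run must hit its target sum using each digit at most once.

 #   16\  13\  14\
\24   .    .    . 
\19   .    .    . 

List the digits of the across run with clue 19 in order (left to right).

9 4 6

24 in 3 cells must be {7,8,9}; 16 in 2 cells must be {7,9}.
Nothing is forced directly, so branch on R1C1, whose candidates are 7 or 9. If R1C1 = 9: that forces R1C3 = 8, R2C1 = 7, after which R2C3 would have to be in {3,4,8,9} for the 19 across but in {6} for the 14 down — contradiction. So R1C1 = 7.
R2C1 = 16 − 7 = 9 completes the 16 down.
Nothing is forced directly, so branch on R2C3, whose candidates are 6 or 8. If R2C3 = 8: then R1C3 would have to be in {8,9} for the 24 across but in {6} for the 14 down — contradiction. So R2C3 = 6.
R1C3 = 14 − 6 = 8 completes the 14 down.
R2C2 = 19 − 15 = 4 completes the 19 across.
R1C2 = 24 − 15 = 9 completes the 24 across.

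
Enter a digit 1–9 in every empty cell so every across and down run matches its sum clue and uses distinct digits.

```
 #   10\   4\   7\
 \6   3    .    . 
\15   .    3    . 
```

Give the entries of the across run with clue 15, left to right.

6 in 3 cells must be {1,2,3}; 4 in 2 cells must be {1,3}.
R1C2 = 4 − 3 = 1 completes the 4 down.
R1C3 = 6 − 4 = 2 completes the 6 across.
R2C1 = 10 − 3 = 7 completes the 10 down.
R2C3 = 15 − 10 = 5 completes the 15 across.

7 3 5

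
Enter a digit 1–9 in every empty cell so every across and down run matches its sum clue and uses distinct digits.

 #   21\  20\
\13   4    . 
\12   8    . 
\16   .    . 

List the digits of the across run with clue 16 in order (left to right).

9, 7

16 in 2 cells must be {7,9}.
R1C2 = 13 − 4 = 9 completes the 13 across.
R2C2 = 12 − 8 = 4 completes the 12 across.
R3C1 = 21 − 12 = 9 completes the 21 down.
R3C2 = 16 − 9 = 7 completes the 16 across.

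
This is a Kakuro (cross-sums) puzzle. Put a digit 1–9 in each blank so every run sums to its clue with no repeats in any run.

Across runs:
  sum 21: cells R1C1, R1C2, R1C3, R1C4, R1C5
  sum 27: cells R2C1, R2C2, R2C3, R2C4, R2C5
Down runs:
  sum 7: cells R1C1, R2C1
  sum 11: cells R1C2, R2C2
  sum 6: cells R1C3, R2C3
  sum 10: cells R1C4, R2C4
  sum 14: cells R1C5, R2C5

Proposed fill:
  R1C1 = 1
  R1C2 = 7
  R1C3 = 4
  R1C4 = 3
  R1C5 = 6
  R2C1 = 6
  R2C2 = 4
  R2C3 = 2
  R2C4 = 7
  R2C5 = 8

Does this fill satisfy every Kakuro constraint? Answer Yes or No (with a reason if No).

Yes

Across: 1+7+4+3+6=21; 6+4+2+7+8=27. Down: 1+6=7; 7+4=11; 4+2=6; 3+7=10; 6+8=14. No digit repeats within any run.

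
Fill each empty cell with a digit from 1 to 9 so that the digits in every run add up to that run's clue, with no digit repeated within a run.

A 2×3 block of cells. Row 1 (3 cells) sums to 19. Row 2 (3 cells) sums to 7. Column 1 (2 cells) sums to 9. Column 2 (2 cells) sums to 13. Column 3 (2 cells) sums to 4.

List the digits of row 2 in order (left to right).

2, 4, 1

7 in 3 cells must be {1,2,4}; 4 in 2 cells must be {1,3}.
The 19 across and the 4 down share only 3, so (1,3) = 3.
The 7 across and the 13 down share only 4, so (2,2) = 4.
(2,3) = 4 − 3 = 1 completes the 4 down.
(1,1) = 7: the only remaining digit allowed by both the 19 across and the 9 down.
(1,2) = 19 − 10 = 9 completes the 19 across.
(2,1) = 7 − 5 = 2 completes the 7 across.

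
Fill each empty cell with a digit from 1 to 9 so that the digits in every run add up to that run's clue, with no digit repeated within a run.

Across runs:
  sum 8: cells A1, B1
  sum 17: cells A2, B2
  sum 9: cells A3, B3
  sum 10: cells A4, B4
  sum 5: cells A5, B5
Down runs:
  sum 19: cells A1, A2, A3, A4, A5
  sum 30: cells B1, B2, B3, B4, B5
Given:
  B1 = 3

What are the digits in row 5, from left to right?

1 4

17 in 2 cells must be {8,9}.
A1 = 8 − 3 = 5 completes the 8 across.
Given what's placed, A2 must be 8 to fit the 17 across and 19 down.
B2 = 17 − 8 = 9 completes the 17 across.
Given what's placed, B5 must be 4 to fit the 5 across and 30 down.
A5 = 5 − 4 = 1 completes the 5 across.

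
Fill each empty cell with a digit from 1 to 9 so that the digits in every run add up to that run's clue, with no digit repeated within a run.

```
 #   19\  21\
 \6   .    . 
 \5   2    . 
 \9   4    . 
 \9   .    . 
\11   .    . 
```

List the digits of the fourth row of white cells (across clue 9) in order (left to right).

1 8

R2C2 = 5 − 2 = 3 completes the 5 across.
R3C2 = 9 − 4 = 5 completes the 9 across.
Nothing is forced directly, so branch on R1C1, whose candidates are 1 or 5. If R1C1 = 1: then R1C2 would have to be in {5} for the 6 across but in {1,2,4,7,8} for the 21 down — contradiction. So R1C1 = 5.
R1C2 = 6 − 5 = 1 completes the 6 across.
R5C1 = 7: the only remaining digit allowed by both the 11 across and the 19 down.
R5C2 = 11 − 7 = 4 completes the 11 across.
R4C1 = 19 − 18 = 1 completes the 19 down.
R4C2 = 9 − 1 = 8 completes the 9 across.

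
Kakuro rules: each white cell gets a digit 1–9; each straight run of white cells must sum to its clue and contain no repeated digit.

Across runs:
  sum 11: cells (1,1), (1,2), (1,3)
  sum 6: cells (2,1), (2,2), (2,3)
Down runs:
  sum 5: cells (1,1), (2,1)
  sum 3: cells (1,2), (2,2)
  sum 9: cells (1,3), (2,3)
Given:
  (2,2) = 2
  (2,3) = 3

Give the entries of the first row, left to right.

4 1 6

6 in 3 cells must be {1,2,3}; 3 in 2 cells must be {1,2}.
(1,2) = 3 − 2 = 1 completes the 3 down.
(1,3) = 9 − 3 = 6 completes the 9 down.
(2,1) = 6 − 5 = 1 completes the 6 across.
(1,1) = 11 − 7 = 4 completes the 11 across.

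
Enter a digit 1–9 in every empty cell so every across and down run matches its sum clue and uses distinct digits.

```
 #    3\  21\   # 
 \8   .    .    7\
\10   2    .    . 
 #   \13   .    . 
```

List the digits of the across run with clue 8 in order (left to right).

1, 7

3 in 2 cells must be {1,2}.
R1C1 = 3 − 2 = 1 completes the 3 down.
R1C2 = 8 − 1 = 7 completes the 8 across.
Given what's placed, R2C2 must be 5 to fit the 10 across and 21 down.
R2C3 = 10 − 7 = 3 completes the 10 across.
R3C2 = 21 − 12 = 9 completes the 21 down.
R3C3 = 13 − 9 = 4 completes the 13 across.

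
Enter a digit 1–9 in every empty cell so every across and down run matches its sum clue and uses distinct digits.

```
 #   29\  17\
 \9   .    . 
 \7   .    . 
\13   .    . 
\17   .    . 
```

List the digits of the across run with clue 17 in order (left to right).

9 8

17 in 2 cells must be {8,9}; 29 in 4 cells must be {5,7,8,9}.
Only 5 fits R2C1 under both its across sum 7 and down sum 29.
R2C2 = 7 − 5 = 2 completes the 7 across.
Nothing is forced directly, so branch on R1C1, whose candidates are 7 or 8. If R1C1 = 7: then R1C2 would have to be in {2} for the 9 across but in {1,3,4,5,6,7,8,9} for the 17 down — contradiction. So R1C1 = 8.
R1C2 = 9 − 8 = 1 completes the 9 across.
R4C1 = 9: the only remaining digit allowed by both the 17 across and the 29 down.
R4C2 = 17 − 9 = 8 completes the 17 across.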